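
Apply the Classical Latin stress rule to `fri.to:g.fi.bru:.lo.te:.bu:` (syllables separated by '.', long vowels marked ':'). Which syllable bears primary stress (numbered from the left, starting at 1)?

6

Classical Latin: stress the penult if heavy (long vowel or closed), else the antepenult.
Weights: 5 lo L, 6 te: H, 7 bu: H.
The penult (syllable 6, te:) is heavy, so it takes stress.
Stress on syllable 6: fri.to:g.fi.bru:.lo.ˈte:.bu:.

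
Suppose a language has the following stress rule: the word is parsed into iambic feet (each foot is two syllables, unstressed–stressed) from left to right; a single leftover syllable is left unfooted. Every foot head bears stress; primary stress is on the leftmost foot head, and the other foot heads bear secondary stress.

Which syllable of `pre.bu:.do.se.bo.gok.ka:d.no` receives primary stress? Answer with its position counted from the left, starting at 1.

Parse left to right into iambic (σˈσ) feet: (pre.ˈbu:) (do.ˈse) (bo.ˈgok) (ka:d.ˈno).
Foot heads (stressed positions): 2, 4, 6, 8.
End Rule Leftmost: primary stress on the leftmost head = syllable 2.
Primary stress: syllable 2 → pre.ˈbu:.do.se.bo.gok.ka:d.no.

2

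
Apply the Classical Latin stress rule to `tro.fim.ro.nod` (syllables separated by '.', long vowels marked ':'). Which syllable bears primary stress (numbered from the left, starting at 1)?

Classical Latin: stress the penult if heavy (long vowel or closed), else the antepenult.
Weights: 2 fim H, 3 ro L, 4 nod H.
The penult (syllable 3, ro) is light, so stress falls on the antepenult (syllable 2, fim).
Stress on syllable 2: tro.ˈfim.ro.nod.

2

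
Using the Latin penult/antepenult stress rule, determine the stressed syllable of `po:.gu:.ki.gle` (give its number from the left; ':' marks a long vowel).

Classical Latin: stress the penult if heavy (long vowel or closed), else the antepenult.
Weights: 2 gu: H, 3 ki L, 4 gle L.
The penult (syllable 3, ki) is light, so stress falls on the antepenult (syllable 2, gu:).
Stress on syllable 2: po:.ˈgu:.ki.gle.

2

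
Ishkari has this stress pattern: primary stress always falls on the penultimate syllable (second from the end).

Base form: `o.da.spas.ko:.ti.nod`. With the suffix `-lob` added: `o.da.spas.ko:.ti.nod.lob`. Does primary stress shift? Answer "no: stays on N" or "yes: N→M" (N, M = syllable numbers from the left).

Base `o.da.spas.ko:.ti.nod` (6 syllables):
  The word has 6 syllables; the penultimate syllable (second from the end) is syllable 5 (ti).
  → primary stress on syllable 5.
Suffixed `o.da.spas.ko:.ti.nod.lob` (7 syllables):
  The word has 7 syllables; the penultimate syllable (second from the end) is syllable 6 (nod).
  → primary stress on syllable 6.

yes: 5→6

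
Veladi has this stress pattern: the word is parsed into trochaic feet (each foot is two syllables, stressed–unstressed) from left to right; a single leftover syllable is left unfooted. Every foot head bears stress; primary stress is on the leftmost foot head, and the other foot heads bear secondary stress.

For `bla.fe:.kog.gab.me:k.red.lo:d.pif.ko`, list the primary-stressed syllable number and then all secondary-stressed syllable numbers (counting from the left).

Parse left to right into trochaic (ˈσσ) feet: (ˈbla.fe:) (ˈkog.gab) (ˈme:k.red) (ˈlo:d.pif) ko. Syllable 9 is left unfooted.
Foot heads (stressed positions): 1, 3, 5, 7.
End Rule Leftmost: primary stress on the leftmost head = syllable 1.
Secondary stress on 3, 5, 7: ˈbla.fe:.ˌkog.gab.ˌme:k.red.ˌlo:d.pif.ko.

primary 1, secondary 3, 5, 7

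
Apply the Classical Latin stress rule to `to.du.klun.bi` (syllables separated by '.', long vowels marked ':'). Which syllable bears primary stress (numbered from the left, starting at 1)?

Classical Latin: stress the penult if heavy (long vowel or closed), else the antepenult.
Weights: 2 du L, 3 klun H, 4 bi L.
The penult (syllable 3, klun) is heavy, so it takes stress.
Stress on syllable 3: to.du.ˈklun.bi.

3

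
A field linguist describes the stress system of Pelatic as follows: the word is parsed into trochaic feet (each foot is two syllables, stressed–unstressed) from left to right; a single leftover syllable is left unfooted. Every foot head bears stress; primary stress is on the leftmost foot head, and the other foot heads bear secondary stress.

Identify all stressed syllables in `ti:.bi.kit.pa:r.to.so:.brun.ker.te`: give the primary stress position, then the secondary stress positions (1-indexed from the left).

primary 1, secondary 3, 5, 7

Parse left to right into trochaic (ˈσσ) feet: (ˈti:.bi) (ˈkit.pa:r) (ˈto.so:) (ˈbrun.ker) te. Syllable 9 is left unfooted.
Foot heads (stressed positions): 1, 3, 5, 7.
End Rule Leftmost: primary stress on the leftmost head = syllable 1.
Secondary stress on 3, 5, 7: ˈti:.bi.ˌkit.pa:r.ˌto.so:.ˌbrun.ker.te.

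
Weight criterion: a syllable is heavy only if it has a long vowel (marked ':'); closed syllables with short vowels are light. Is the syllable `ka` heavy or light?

`ka`: short vowel, open (no coda). Short vowel → light.

light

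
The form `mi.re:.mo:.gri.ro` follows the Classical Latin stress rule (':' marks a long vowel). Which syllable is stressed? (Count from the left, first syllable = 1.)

Classical Latin: stress the penult if heavy (long vowel or closed), else the antepenult.
Weights: 3 mo: H, 4 gri L, 5 ro L.
The penult (syllable 4, gri) is light, so stress falls on the antepenult (syllable 3, mo:).
Stress on syllable 3: mi.re:.ˈmo:.gri.ro.

3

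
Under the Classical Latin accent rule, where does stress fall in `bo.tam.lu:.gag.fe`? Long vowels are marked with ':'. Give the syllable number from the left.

Classical Latin: stress the penult if heavy (long vowel or closed), else the antepenult.
Weights: 3 lu: H, 4 gag H, 5 fe L.
The penult (syllable 4, gag) is heavy, so it takes stress.
Stress on syllable 4: bo.tam.lu:.ˈgag.fe.

4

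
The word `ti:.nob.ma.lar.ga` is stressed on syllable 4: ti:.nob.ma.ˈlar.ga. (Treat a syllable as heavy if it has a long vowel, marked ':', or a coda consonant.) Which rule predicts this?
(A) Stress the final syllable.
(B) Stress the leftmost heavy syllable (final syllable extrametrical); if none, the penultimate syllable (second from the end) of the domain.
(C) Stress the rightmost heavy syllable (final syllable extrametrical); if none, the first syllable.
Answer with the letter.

C

Rule A → syllable 5 (observed: 4).
Rule B → syllable 1 (observed: 4).
Rule C → syllable 4 ✓.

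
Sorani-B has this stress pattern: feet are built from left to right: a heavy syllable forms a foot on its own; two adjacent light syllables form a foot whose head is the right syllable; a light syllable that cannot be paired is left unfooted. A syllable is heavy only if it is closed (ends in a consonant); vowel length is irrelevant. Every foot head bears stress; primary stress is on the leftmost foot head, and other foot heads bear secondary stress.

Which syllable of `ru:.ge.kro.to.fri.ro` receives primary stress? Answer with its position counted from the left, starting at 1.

Weights: 1 ru: L, 2 ge L, 3 kro L, 4 to L, 5 fri L, 6 ro L.
Parse left to right (heavy = foot alone; LL = one foot; stranded L unfooted): (ru:.ˈge) (kro.ˈto) (fri.ˈro).
Foot heads: 2, 4, 6.
Primary stress on the leftmost head = syllable 2.
Primary stress: syllable 2 → ru:.ˈge.kro.to.fri.ro.

2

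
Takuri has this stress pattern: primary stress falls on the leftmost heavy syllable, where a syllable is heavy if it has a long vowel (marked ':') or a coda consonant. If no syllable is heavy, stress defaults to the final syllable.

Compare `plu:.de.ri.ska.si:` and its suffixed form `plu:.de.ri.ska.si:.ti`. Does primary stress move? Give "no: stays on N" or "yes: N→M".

Base `plu:.de.ri.ska.si:` (5 syllables):
  Weights: 1 plu: H, 2 de L, 3 ri L, 4 ska L, 5 si: H.
  Heavy syllables in the domain: 1, 5. The leftmost is syllable 1 (plu:).
  → primary stress on syllable 1.
Suffixed `plu:.de.ri.ska.si:.ti` (6 syllables):
  Weights: 1 plu: H, 2 de L, 3 ri L, 4 ska L, 5 si: H, 6 ti L.
  Heavy syllables in the domain: 1, 5. The leftmost is syllable 1 (plu:).
  → primary stress on syllable 1.

no: stays on 1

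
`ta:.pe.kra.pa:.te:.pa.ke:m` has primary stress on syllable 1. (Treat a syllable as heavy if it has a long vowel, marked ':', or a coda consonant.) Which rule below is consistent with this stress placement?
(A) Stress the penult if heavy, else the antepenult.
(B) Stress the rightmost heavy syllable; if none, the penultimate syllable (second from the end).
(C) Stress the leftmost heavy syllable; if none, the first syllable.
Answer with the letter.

Rule A → syllable 5 (observed: 1).
Rule B → syllable 7 (observed: 1).
Rule C → syllable 1 ✓.

C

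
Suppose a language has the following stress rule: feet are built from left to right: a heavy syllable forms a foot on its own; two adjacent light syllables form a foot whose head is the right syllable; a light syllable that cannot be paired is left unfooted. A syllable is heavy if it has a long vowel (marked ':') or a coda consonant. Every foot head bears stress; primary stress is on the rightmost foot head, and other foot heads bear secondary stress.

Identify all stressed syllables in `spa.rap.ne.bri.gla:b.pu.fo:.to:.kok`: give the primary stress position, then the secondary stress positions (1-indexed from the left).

primary 9, secondary 2, 4, 5, 7, 8

Weights: 1 spa L, 2 rap H, 3 ne L, 4 bri L, 5 gla:b H, 6 pu L, 7 fo: H, 8 to: H, 9 kok H.
Parse left to right (heavy = foot alone; LL = one foot; stranded L unfooted): spa (ˈrap) (ne.ˈbri) (ˈgla:b) pu (ˈfo:) (ˈto:) (ˈkok).
Foot heads: 2, 4, 5, 7, 8, 9.
Primary stress on the rightmost head = syllable 9.
Secondary stress on 2, 4, 5, 7, 8: spa.ˌrap.ne.ˌbri.ˌgla:b.pu.ˌfo:.ˌto:.ˈkok.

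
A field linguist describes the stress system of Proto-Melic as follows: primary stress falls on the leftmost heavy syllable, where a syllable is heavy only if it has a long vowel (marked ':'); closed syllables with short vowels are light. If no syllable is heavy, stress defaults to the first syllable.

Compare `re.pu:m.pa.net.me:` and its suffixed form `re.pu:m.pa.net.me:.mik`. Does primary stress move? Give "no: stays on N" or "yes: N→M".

no: stays on 2

Base `re.pu:m.pa.net.me:` (5 syllables):
  Weights: 1 re L, 2 pu:m H, 3 pa L, 4 net L, 5 me: H.
  Heavy syllables in the domain: 2, 5. The leftmost is syllable 2 (pu:m).
  → primary stress on syllable 2.
Suffixed `re.pu:m.pa.net.me:.mik` (6 syllables):
  Weights: 1 re L, 2 pu:m H, 3 pa L, 4 net L, 5 me: H, 6 mik L.
  Heavy syllables in the domain: 2, 5. The leftmost is syllable 2 (pu:m).
  → primary stress on syllable 2.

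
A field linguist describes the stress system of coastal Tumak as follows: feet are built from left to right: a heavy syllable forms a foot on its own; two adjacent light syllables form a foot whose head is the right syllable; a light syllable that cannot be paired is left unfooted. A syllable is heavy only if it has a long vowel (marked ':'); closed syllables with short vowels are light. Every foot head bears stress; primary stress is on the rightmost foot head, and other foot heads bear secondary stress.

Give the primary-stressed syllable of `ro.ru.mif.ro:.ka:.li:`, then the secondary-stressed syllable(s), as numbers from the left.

primary 6, secondary 2, 4, 5

Weights: 1 ro L, 2 ru L, 3 mif L, 4 ro: H, 5 ka: H, 6 li: H.
Parse left to right (heavy = foot alone; LL = one foot; stranded L unfooted): (ro.ˈru) mif (ˈro:) (ˈka:) (ˈli:).
Foot heads: 2, 4, 5, 6.
Primary stress on the rightmost head = syllable 6.
Secondary stress on 2, 4, 5: ro.ˌru.mif.ˌro:.ˌka:.ˈli:.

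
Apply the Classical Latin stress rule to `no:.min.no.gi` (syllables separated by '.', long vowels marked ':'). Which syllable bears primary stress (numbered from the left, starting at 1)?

Classical Latin: stress the penult if heavy (long vowel or closed), else the antepenult.
Weights: 2 min H, 3 no L, 4 gi L.
The penult (syllable 3, no) is light, so stress falls on the antepenult (syllable 2, min).
Stress on syllable 2: no:.ˈmin.no.gi.

2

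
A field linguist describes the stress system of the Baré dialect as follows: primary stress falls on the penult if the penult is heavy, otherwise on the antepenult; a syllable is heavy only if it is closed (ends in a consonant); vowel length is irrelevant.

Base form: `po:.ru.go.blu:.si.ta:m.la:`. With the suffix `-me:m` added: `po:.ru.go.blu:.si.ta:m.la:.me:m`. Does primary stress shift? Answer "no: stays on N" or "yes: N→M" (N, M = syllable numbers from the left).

no: stays on 6

Base `po:.ru.go.blu:.si.ta:m.la:` (7 syllables):
  Weights: 5 si L, 6 ta:m H, 7 la: L.
  The penult (syllable 6, ta:m) is heavy, so it takes stress.
  → primary stress on syllable 6.
Suffixed `po:.ru.go.blu:.si.ta:m.la:.me:m` (8 syllables):
  Weights: 6 ta:m H, 7 la: L, 8 me:m H.
  The penult (syllable 7, la:) is light, so stress falls on the antepenult (syllable 6, ta:m).
  → primary stress on syllable 6.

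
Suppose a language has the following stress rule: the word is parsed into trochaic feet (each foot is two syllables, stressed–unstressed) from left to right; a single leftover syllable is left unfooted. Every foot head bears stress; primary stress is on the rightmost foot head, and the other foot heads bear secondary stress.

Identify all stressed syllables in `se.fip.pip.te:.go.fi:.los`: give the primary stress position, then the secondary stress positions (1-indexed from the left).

Parse left to right into trochaic (ˈσσ) feet: (ˈse.fip) (ˈpip.te:) (ˈgo.fi:) los. Syllable 7 is left unfooted.
Foot heads (stressed positions): 1, 3, 5.
End Rule Rightmost: primary stress on the rightmost head = syllable 5.
Secondary stress on 1, 3: ˌse.fip.ˌpip.te:.ˈgo.fi:.los.

primary 5, secondary 1, 3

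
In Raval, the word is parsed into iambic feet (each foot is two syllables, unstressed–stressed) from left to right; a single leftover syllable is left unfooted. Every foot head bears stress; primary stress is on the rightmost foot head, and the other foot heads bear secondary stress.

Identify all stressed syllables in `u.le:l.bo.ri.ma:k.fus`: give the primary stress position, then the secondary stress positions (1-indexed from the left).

primary 6, secondary 2, 4

Parse left to right into iambic (σˈσ) feet: (u.ˈle:l) (bo.ˈri) (ma:k.ˈfus).
Foot heads (stressed positions): 2, 4, 6.
End Rule Rightmost: primary stress on the rightmost head = syllable 6.
Secondary stress on 2, 4: u.ˌle:l.bo.ˌri.ma:k.ˈfus.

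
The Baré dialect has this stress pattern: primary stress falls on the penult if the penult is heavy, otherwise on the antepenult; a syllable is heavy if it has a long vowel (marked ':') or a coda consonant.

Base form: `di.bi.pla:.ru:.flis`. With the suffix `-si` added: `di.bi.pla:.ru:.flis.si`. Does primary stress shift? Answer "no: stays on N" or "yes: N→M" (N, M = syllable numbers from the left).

yes: 4→5

Base `di.bi.pla:.ru:.flis` (5 syllables):
  Weights: 3 pla: H, 4 ru: H, 5 flis H.
  The penult (syllable 4, ru:) is heavy, so it takes stress.
  → primary stress on syllable 4.
Suffixed `di.bi.pla:.ru:.flis.si` (6 syllables):
  Weights: 4 ru: H, 5 flis H, 6 si L.
  The penult (syllable 5, flis) is heavy, so it takes stress.
  → primary stress on syllable 5.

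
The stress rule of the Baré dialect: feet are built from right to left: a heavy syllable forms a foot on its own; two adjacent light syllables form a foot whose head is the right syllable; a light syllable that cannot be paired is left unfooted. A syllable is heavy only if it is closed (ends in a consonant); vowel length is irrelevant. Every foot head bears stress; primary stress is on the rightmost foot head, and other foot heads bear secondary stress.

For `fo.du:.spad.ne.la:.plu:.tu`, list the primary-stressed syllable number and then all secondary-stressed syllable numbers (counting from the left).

primary 7, secondary 2, 3, 5

Weights: 1 fo L, 2 du: L, 3 spad H, 4 ne L, 5 la: L, 6 plu: L, 7 tu L.
Parse right to left (heavy = foot alone; LL = one foot; stranded L unfooted): (fo.ˈdu:) (ˈspad) (ne.ˈla:) (plu:.ˈtu).
Foot heads: 2, 3, 5, 7.
Primary stress on the rightmost head = syllable 7.
Secondary stress on 2, 3, 5: fo.ˌdu:.ˌspad.ne.ˌla:.plu:.ˈtu.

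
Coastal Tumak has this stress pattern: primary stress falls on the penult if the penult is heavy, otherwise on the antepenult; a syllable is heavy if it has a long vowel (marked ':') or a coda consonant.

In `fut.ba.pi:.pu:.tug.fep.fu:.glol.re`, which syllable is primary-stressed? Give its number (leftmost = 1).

8

Weights: 7 fu: H, 8 glol H, 9 re L.
The penult (syllable 8, glol) is heavy, so it takes stress.
Primary stress: syllable 8 → fut.ba.pi:.pu:.tug.fep.fu:.ˈglol.re.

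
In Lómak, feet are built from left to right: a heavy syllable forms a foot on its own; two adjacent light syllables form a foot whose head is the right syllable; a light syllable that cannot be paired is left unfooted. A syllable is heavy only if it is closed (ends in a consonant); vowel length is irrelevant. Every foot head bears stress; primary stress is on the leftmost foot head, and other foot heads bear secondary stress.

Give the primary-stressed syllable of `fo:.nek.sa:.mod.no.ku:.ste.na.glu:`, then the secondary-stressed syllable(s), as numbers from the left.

Weights: 1 fo: L, 2 nek H, 3 sa: L, 4 mod H, 5 no L, 6 ku: L, 7 ste L, 8 na L, 9 glu: L.
Parse left to right (heavy = foot alone; LL = one foot; stranded L unfooted): fo: (ˈnek) sa: (ˈmod) (no.ˈku:) (ste.ˈna) glu:.
Foot heads: 2, 4, 6, 8.
Primary stress on the leftmost head = syllable 2.
Secondary stress on 4, 6, 8: fo:.ˈnek.sa:.ˌmod.no.ˌku:.ste.ˌna.glu:.

primary 2, secondary 4, 6, 8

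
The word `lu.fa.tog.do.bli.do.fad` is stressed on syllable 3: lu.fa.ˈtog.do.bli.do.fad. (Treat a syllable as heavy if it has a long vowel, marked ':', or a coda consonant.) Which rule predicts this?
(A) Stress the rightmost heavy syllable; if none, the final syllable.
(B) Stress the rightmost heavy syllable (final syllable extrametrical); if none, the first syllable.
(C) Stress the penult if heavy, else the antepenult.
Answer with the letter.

Rule A → syllable 7 (observed: 3).
Rule B → syllable 3 ✓.
Rule C → syllable 5 (observed: 3).

B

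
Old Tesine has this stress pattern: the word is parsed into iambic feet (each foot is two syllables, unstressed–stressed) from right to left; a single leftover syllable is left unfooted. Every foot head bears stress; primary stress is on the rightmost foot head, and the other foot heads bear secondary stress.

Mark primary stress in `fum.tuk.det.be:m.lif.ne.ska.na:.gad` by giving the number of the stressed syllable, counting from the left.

Parse right to left into iambic (σˈσ) feet: fum (tuk.ˈdet) (be:m.ˈlif) (ne.ˈska) (na:.ˈgad). Syllable 1 is left unfooted.
Foot heads (stressed positions): 3, 5, 7, 9.
End Rule Rightmost: primary stress on the rightmost head = syllable 9.
Primary stress: syllable 9 → fum.tuk.det.be:m.lif.ne.ska.na:.ˈgad.

9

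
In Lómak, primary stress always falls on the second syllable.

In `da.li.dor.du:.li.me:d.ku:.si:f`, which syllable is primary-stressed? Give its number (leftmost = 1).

The word has 8 syllables; the second syllable is syllable 2 (li).
Primary stress: syllable 2 → da.ˈli.dor.du:.li.me:d.ku:.si:f.

2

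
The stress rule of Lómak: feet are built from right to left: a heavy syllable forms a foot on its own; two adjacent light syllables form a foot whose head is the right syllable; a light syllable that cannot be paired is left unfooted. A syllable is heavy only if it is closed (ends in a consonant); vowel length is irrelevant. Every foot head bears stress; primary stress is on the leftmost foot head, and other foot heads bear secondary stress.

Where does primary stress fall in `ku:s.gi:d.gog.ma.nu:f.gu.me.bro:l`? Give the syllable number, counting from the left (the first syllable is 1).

1

Weights: 1 ku:s H, 2 gi:d H, 3 gog H, 4 ma L, 5 nu:f H, 6 gu L, 7 me L, 8 bro:l H.
Parse right to left (heavy = foot alone; LL = one foot; stranded L unfooted): (ˈku:s) (ˈgi:d) (ˈgog) ma (ˈnu:f) (gu.ˈme) (ˈbro:l).
Foot heads: 1, 2, 3, 5, 7, 8.
Primary stress on the leftmost head = syllable 1.
Primary stress: syllable 1 → ˈku:s.gi:d.gog.ma.nu:f.gu.me.bro:l.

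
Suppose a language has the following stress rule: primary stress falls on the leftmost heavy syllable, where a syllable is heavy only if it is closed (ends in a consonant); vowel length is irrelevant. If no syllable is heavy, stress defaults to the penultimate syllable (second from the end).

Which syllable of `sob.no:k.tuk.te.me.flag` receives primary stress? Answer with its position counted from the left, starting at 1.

1

Weights: 1 sob H, 2 no:k H, 3 tuk H, 4 te L, 5 me L, 6 flag H.
Heavy syllables in the domain: 1, 2, 3, 6. The leftmost is syllable 1 (sob).
Primary stress: syllable 1 → ˈsob.no:k.tuk.te.me.flag.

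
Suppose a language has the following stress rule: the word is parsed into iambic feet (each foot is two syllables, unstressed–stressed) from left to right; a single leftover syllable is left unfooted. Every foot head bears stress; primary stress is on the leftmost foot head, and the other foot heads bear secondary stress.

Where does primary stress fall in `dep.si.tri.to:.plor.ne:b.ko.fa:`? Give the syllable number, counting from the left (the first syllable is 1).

Parse left to right into iambic (σˈσ) feet: (dep.ˈsi) (tri.ˈto:) (plor.ˈne:b) (ko.ˈfa:).
Foot heads (stressed positions): 2, 4, 6, 8.
End Rule Leftmost: primary stress on the leftmost head = syllable 2.
Primary stress: syllable 2 → dep.ˈsi.tri.to:.plor.ne:b.ko.fa:.

2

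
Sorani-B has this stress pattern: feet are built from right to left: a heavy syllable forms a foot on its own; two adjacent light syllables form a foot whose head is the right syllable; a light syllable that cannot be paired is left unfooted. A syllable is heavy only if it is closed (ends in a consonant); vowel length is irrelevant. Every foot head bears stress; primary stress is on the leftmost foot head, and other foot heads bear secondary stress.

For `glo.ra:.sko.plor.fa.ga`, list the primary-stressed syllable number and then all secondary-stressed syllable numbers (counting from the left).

primary 3, secondary 4, 6

Weights: 1 glo L, 2 ra: L, 3 sko L, 4 plor H, 5 fa L, 6 ga L.
Parse right to left (heavy = foot alone; LL = one foot; stranded L unfooted): glo (ra:.ˈsko) (ˈplor) (fa.ˈga).
Foot heads: 3, 4, 6.
Primary stress on the leftmost head = syllable 3.
Secondary stress on 4, 6: glo.ra:.ˈsko.ˌplor.fa.ˌga.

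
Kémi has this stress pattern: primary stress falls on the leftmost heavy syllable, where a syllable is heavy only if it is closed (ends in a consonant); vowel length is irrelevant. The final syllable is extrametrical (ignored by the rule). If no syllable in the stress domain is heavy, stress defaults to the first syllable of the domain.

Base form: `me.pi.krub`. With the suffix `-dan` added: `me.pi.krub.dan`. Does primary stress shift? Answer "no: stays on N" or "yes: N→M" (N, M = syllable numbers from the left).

yes: 1→3

Base `me.pi.krub` (3 syllables):
  The final syllable (3, krub) is extrametrical; the stress domain is syllables 1–2.
  Weights: 1 me L, 2 pi L.
  No heavy syllable in the domain; default to the first syllable of the domain = syllable 1.
  → primary stress on syllable 1.
Suffixed `me.pi.krub.dan` (4 syllables):
  The final syllable (4, dan) is extrametrical; the stress domain is syllables 1–3.
  Weights: 1 me L, 2 pi L, 3 krub H.
  Heavy syllables in the domain: 3. The leftmost is syllable 3 (krub).
  → primary stress on syllable 3.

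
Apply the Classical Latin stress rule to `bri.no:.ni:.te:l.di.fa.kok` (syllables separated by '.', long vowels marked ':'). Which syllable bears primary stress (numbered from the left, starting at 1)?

Classical Latin: stress the penult if heavy (long vowel or closed), else the antepenult.
Weights: 5 di L, 6 fa L, 7 kok H.
The penult (syllable 6, fa) is light, so stress falls on the antepenult (syllable 5, di).
Stress on syllable 5: bri.no:.ni:.te:l.ˈdi.fa.kok.

5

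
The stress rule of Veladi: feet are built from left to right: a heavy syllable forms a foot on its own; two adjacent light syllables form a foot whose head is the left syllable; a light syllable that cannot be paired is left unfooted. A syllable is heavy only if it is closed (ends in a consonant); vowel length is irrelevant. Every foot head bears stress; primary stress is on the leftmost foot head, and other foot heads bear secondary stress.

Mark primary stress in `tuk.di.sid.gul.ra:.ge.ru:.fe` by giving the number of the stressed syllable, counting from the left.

Weights: 1 tuk H, 2 di L, 3 sid H, 4 gul H, 5 ra: L, 6 ge L, 7 ru: L, 8 fe L.
Parse left to right (heavy = foot alone; LL = one foot; stranded L unfooted): (ˈtuk) di (ˈsid) (ˈgul) (ˈra:.ge) (ˈru:.fe).
Foot heads: 1, 3, 4, 5, 7.
Primary stress on the leftmost head = syllable 1.
Primary stress: syllable 1 → ˈtuk.di.sid.gul.ra:.ge.ru:.fe.

1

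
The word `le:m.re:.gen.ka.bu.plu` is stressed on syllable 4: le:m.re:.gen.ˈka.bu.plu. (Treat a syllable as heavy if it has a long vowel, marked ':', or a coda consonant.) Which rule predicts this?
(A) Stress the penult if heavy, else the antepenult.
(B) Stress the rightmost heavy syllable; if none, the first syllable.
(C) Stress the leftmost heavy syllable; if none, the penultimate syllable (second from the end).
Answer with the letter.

Rule A → syllable 4 ✓.
Rule B → syllable 3 (observed: 4).
Rule C → syllable 1 (observed: 4).

A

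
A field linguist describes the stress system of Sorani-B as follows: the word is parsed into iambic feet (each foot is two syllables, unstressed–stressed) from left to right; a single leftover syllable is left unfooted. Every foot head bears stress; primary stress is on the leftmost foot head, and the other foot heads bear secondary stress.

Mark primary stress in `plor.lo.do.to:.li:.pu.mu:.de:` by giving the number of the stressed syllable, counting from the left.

Parse left to right into iambic (σˈσ) feet: (plor.ˈlo) (do.ˈto:) (li:.ˈpu) (mu:.ˈde:).
Foot heads (stressed positions): 2, 4, 6, 8.
End Rule Leftmost: primary stress on the leftmost head = syllable 2.
Primary stress: syllable 2 → plor.ˈlo.do.to:.li:.pu.mu:.de:.

2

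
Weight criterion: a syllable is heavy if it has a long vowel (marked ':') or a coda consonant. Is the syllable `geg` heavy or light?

`geg`: short vowel, closed (coda /g/). Closed → heavy.

heavy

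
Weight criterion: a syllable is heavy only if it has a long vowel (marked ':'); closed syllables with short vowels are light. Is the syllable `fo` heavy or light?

light

`fo`: short vowel, open (no coda). Short vowel → light.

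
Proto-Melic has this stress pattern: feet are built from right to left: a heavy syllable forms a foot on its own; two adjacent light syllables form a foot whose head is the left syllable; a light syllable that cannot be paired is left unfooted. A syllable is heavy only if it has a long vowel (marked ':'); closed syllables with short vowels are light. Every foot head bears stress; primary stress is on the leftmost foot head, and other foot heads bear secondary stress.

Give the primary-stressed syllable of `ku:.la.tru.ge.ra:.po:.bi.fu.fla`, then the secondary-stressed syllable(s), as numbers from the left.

Weights: 1 ku: H, 2 la L, 3 tru L, 4 ge L, 5 ra: H, 6 po: H, 7 bi L, 8 fu L, 9 fla L.
Parse right to left (heavy = foot alone; LL = one foot; stranded L unfooted): (ˈku:) la (ˈtru.ge) (ˈra:) (ˈpo:) bi (ˈfu.fla).
Foot heads: 1, 3, 5, 6, 8.
Primary stress on the leftmost head = syllable 1.
Secondary stress on 3, 5, 6, 8: ˈku:.la.ˌtru.ge.ˌra:.ˌpo:.bi.ˌfu.fla.

primary 1, secondary 3, 5, 6, 8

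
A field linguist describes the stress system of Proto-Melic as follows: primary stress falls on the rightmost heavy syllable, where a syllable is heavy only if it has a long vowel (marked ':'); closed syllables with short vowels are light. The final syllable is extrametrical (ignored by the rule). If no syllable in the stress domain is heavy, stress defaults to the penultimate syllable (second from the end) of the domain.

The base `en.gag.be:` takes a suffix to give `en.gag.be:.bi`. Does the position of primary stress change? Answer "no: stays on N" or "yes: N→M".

yes: 1→3

Base `en.gag.be:` (3 syllables):
  The final syllable (3, be:) is extrametrical; the stress domain is syllables 1–2.
  Weights: 1 en L, 2 gag L.
  No heavy syllable in the domain; default to the penultimate syllable (second from the end) of the domain = syllable 1.
  → primary stress on syllable 1.
Suffixed `en.gag.be:.bi` (4 syllables):
  The final syllable (4, bi) is extrametrical; the stress domain is syllables 1–3.
  Weights: 1 en L, 2 gag L, 3 be: H.
  Heavy syllables in the domain: 3. The rightmost is syllable 3 (be:).
  → primary stress on syllable 3.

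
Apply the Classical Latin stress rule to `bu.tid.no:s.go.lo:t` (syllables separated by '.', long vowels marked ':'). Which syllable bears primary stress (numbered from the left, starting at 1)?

Classical Latin: stress the penult if heavy (long vowel or closed), else the antepenult.
Weights: 3 no:s H, 4 go L, 5 lo:t H.
The penult (syllable 4, go) is light, so stress falls on the antepenult (syllable 3, no:s).
Stress on syllable 3: bu.tid.ˈno:s.go.lo:t.

3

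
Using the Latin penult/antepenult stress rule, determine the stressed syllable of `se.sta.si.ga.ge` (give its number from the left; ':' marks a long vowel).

Classical Latin: stress the penult if heavy (long vowel or closed), else the antepenult.
Weights: 3 si L, 4 ga L, 5 ge L.
The penult (syllable 4, ga) is light, so stress falls on the antepenult (syllable 3, si).
Stress on syllable 3: se.sta.ˈsi.ga.ge.

3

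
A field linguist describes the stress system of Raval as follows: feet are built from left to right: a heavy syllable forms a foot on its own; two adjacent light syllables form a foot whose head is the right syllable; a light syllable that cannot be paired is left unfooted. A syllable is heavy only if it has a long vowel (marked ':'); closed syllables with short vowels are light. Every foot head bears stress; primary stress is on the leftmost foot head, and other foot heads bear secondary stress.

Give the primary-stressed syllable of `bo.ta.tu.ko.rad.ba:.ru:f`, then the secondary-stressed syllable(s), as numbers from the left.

primary 2, secondary 4, 6, 7

Weights: 1 bo L, 2 ta L, 3 tu L, 4 ko L, 5 rad L, 6 ba: H, 7 ru:f H.
Parse left to right (heavy = foot alone; LL = one foot; stranded L unfooted): (bo.ˈta) (tu.ˈko) rad (ˈba:) (ˈru:f).
Foot heads: 2, 4, 6, 7.
Primary stress on the leftmost head = syllable 2.
Secondary stress on 4, 6, 7: bo.ˈta.tu.ˌko.rad.ˌba:.ˌru:f.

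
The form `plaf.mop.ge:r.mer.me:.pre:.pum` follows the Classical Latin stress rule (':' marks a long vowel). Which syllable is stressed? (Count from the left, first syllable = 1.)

6

Classical Latin: stress the penult if heavy (long vowel or closed), else the antepenult.
Weights: 5 me: H, 6 pre: H, 7 pum H.
The penult (syllable 6, pre:) is heavy, so it takes stress.
Stress on syllable 6: plaf.mop.ge:r.mer.me:.ˈpre:.pum.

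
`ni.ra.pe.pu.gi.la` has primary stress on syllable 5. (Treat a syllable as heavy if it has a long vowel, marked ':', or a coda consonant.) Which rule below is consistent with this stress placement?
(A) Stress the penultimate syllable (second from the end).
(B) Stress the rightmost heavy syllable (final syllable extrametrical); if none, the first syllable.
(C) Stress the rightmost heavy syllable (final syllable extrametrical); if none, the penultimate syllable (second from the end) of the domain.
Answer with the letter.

A

Rule A → syllable 5 ✓.
Rule B → syllable 1 (observed: 5).
Rule C → syllable 4 (observed: 5).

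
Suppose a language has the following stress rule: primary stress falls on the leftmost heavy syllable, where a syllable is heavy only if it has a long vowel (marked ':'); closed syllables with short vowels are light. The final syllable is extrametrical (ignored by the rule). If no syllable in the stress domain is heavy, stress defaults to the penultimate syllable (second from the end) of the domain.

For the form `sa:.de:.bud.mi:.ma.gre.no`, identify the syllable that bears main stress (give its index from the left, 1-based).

1

The final syllable (7, no) is extrametrical; the stress domain is syllables 1–6.
Weights: 1 sa: H, 2 de: H, 3 bud L, 4 mi: H, 5 ma L, 6 gre L.
Heavy syllables in the domain: 1, 2, 4. The leftmost is syllable 1 (sa:).
Primary stress: syllable 1 → ˈsa:.de:.bud.mi:.ma.gre.no.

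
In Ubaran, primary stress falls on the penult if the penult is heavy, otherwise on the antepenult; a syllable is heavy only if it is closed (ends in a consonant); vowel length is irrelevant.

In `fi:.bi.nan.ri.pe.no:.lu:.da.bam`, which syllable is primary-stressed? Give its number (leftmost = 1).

7

Weights: 7 lu: L, 8 da L, 9 bam H.
The penult (syllable 8, da) is light, so stress falls on the antepenult (syllable 7, lu:).
Primary stress: syllable 7 → fi:.bi.nan.ri.pe.no:.ˈlu:.da.bam.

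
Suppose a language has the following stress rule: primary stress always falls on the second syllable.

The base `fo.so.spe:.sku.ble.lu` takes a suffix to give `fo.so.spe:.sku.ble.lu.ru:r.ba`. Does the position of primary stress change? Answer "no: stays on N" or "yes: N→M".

Base `fo.so.spe:.sku.ble.lu` (6 syllables):
  The word has 6 syllables; the second syllable is syllable 2 (so).
  → primary stress on syllable 2.
Suffixed `fo.so.spe:.sku.ble.lu.ru:r.ba` (8 syllables):
  The word has 8 syllables; the second syllable is syllable 2 (so).
  → primary stress on syllable 2.

no: stays on 2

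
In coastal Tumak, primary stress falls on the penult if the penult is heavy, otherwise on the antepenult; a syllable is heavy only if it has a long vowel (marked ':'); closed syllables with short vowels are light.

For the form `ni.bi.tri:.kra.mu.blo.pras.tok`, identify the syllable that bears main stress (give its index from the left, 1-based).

6

Weights: 6 blo L, 7 pras L, 8 tok L.
The penult (syllable 7, pras) is light, so stress falls on the antepenult (syllable 6, blo).
Primary stress: syllable 6 → ni.bi.tri:.kra.mu.ˈblo.pras.tok.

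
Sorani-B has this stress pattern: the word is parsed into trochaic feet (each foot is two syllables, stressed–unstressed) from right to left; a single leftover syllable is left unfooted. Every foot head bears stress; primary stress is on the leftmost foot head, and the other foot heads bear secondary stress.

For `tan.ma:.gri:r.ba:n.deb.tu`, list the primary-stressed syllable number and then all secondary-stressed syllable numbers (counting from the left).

Parse right to left into trochaic (ˈσσ) feet: (ˈtan.ma:) (ˈgri:r.ba:n) (ˈdeb.tu).
Foot heads (stressed positions): 1, 3, 5.
End Rule Leftmost: primary stress on the leftmost head = syllable 1.
Secondary stress on 3, 5: ˈtan.ma:.ˌgri:r.ba:n.ˌdeb.tu.

primary 1, secondary 3, 5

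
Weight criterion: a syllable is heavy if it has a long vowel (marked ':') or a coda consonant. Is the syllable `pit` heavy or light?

`pit`: short vowel, closed (coda /t/). Closed → heavy.

heavy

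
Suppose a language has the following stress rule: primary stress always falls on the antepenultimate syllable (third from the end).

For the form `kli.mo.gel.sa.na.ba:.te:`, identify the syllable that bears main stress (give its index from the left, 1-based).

The word has 7 syllables; the antepenultimate syllable (third from the end) is syllable 5 (na).
Primary stress: syllable 5 → kli.mo.gel.sa.ˈna.ba:.te:.

5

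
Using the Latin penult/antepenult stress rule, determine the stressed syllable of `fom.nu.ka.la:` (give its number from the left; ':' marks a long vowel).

Classical Latin: stress the penult if heavy (long vowel or closed), else the antepenult.
Weights: 2 nu L, 3 ka L, 4 la: H.
The penult (syllable 3, ka) is light, so stress falls on the antepenult (syllable 2, nu).
Stress on syllable 2: fom.ˈnu.ka.la:.

2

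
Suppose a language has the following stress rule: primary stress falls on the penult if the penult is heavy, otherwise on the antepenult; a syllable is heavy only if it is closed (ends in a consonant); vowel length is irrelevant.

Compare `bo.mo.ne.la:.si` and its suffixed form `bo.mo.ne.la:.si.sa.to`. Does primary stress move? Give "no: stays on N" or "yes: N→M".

Base `bo.mo.ne.la:.si` (5 syllables):
  Weights: 3 ne L, 4 la: L, 5 si L.
  The penult (syllable 4, la:) is light, so stress falls on the antepenult (syllable 3, ne).
  → primary stress on syllable 3.
Suffixed `bo.mo.ne.la:.si.sa.to` (7 syllables):
  Weights: 5 si L, 6 sa L, 7 to L.
  The penult (syllable 6, sa) is light, so stress falls on the antepenult (syllable 5, si).
  → primary stress on syllable 5.

yes: 3→5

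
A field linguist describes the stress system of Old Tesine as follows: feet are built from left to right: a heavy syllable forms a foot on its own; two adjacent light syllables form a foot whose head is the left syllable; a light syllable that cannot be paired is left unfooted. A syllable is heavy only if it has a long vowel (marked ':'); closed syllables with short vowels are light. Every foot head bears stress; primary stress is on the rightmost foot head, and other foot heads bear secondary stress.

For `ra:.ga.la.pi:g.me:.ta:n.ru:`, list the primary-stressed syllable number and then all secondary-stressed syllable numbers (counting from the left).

Weights: 1 ra: H, 2 ga L, 3 la L, 4 pi:g H, 5 me: H, 6 ta:n H, 7 ru: H.
Parse left to right (heavy = foot alone; LL = one foot; stranded L unfooted): (ˈra:) (ˈga.la) (ˈpi:g) (ˈme:) (ˈta:n) (ˈru:).
Foot heads: 1, 2, 4, 5, 6, 7.
Primary stress on the rightmost head = syllable 7.
Secondary stress on 1, 2, 4, 5, 6: ˌra:.ˌga.la.ˌpi:g.ˌme:.ˌta:n.ˈru:.

primary 7, secondary 1, 2, 4, 5, 6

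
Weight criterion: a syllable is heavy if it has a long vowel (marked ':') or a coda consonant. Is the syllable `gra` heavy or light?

`gra`: short vowel, open (no coda). Short vowel, open → light.

light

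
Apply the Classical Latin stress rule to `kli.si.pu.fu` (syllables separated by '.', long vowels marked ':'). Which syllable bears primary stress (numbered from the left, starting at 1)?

Classical Latin: stress the penult if heavy (long vowel or closed), else the antepenult.
Weights: 2 si L, 3 pu L, 4 fu L.
The penult (syllable 3, pu) is light, so stress falls on the antepenult (syllable 2, si).
Stress on syllable 2: kli.ˈsi.pu.fu.

2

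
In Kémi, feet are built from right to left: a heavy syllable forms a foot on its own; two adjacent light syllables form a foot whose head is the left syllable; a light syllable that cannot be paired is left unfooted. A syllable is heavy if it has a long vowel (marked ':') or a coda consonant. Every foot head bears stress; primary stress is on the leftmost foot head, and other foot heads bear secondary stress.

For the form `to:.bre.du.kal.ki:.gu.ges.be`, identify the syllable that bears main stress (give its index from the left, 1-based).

1

Weights: 1 to: H, 2 bre L, 3 du L, 4 kal H, 5 ki: H, 6 gu L, 7 ges H, 8 be L.
Parse right to left (heavy = foot alone; LL = one foot; stranded L unfooted): (ˈto:) (ˈbre.du) (ˈkal) (ˈki:) gu (ˈges) be.
Foot heads: 1, 2, 4, 5, 7.
Primary stress on the leftmost head = syllable 1.
Primary stress: syllable 1 → ˈto:.bre.du.kal.ki:.gu.ges.be.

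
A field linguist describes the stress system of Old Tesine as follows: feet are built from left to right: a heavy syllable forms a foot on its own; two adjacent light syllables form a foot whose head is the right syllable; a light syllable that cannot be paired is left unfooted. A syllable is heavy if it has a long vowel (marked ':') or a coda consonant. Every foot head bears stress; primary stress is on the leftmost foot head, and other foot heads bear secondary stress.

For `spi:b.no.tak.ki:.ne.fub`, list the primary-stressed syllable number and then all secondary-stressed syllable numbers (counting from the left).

primary 1, secondary 3, 4, 6

Weights: 1 spi:b H, 2 no L, 3 tak H, 4 ki: H, 5 ne L, 6 fub H.
Parse left to right (heavy = foot alone; LL = one foot; stranded L unfooted): (ˈspi:b) no (ˈtak) (ˈki:) ne (ˈfub).
Foot heads: 1, 3, 4, 6.
Primary stress on the leftmost head = syllable 1.
Secondary stress on 3, 4, 6: ˈspi:b.no.ˌtak.ˌki:.ne.ˌfub.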